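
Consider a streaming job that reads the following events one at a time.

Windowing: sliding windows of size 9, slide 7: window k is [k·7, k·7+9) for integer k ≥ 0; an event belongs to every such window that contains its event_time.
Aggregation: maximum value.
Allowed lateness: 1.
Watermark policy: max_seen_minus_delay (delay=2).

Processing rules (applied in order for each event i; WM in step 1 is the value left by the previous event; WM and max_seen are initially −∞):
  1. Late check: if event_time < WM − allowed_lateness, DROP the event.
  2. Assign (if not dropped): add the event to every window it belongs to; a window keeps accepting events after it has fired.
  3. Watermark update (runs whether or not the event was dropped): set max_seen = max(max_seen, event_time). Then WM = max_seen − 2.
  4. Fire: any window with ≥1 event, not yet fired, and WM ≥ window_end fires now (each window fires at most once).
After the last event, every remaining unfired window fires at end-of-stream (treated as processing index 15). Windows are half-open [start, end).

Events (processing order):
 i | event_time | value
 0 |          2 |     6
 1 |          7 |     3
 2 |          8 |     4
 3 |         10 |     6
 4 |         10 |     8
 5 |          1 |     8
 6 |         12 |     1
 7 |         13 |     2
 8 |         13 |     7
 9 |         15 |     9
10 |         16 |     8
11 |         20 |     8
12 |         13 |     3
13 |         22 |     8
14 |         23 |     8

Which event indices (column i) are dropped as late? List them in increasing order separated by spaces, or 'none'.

5 12

i=0 t=2 v=6: → [0,9); WM=0
i=1 t=7 v=3: → [7,16),[0,9); WM=5
i=2 t=8 v=4: → [7,16),[0,9); WM=6
i=3 t=10 v=6: → [7,16); WM=8
i=4 t=10 v=8: → [7,16); WM=8
i=5 t=1 v=8: DROP (t<8-1); WM=8
i=6 t=12 v=1: → [7,16); WM=10; [0,9) fires=6
i=7 t=13 v=2: → [7,16); WM=11
i=8 t=13 v=7: → [7,16); WM=11
i=9 t=15 v=9: → [14,23),[7,16); WM=13
i=10 t=16 v=8: → [14,23); WM=14
i=11 t=20 v=8: → [14,23); WM=18; [7,16) fires=9
i=12 t=13 v=3: DROP (t<18-1); WM=18
i=13 t=22 v=8: → [21,30),[14,23); WM=20
i=14 t=23 v=8: → [21,30); WM=21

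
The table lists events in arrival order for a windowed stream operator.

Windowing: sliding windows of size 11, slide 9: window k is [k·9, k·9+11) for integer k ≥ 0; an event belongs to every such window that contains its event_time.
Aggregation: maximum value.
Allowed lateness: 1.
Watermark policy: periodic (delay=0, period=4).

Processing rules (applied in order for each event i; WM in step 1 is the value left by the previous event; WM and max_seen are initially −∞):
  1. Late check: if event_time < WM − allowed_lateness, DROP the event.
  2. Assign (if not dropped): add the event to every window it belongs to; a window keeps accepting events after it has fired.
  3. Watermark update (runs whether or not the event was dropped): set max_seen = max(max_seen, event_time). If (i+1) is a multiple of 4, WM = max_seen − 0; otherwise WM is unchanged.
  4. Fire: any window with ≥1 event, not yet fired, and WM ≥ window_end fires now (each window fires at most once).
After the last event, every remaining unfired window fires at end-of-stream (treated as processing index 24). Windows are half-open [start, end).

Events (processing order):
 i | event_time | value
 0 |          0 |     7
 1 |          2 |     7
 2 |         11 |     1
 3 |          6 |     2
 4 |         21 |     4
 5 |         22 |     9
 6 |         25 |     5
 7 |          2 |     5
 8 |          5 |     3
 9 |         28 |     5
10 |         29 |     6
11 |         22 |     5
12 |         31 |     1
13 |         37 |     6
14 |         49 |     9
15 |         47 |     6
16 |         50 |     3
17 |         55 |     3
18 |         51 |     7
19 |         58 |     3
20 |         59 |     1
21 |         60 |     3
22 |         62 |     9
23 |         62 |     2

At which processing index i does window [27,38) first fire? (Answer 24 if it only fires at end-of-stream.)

i=0 t=0 v=7: → [0,11); WM=−∞
i=1 t=2 v=7: → [0,11); WM=−∞
i=2 t=11 v=1: → [9,20); WM=−∞
i=3 t=6 v=2: → [0,11); WM=11; [0,11) fires=7
i=4 t=21 v=4: → [18,29); WM=11
i=5 t=22 v=9: → [18,29); WM=11
i=6 t=25 v=5: → [18,29); WM=11
i=7 t=2 v=5: DROP (t<11-1); WM=25; [9,20) fires=1
i=8 t=5 v=3: DROP (t<25-1); WM=25
i=9 t=28 v=5: → [27,38),[18,29); WM=25
i=10 t=29 v=6: → [27,38); WM=25
i=11 t=22 v=5: DROP (t<25-1); WM=29; [18,29) fires=9
i=12 t=31 v=1: → [27,38); WM=29
i=13 t=37 v=6: → [36,47),[27,38); WM=29
i=14 t=49 v=9: → [45,56); WM=29
i=15 t=47 v=6: → [45,56); WM=49; [27,38) fires=6 [36,47) fires=6
i=16 t=50 v=3: → [45,56); WM=49
i=17 t=55 v=3: → [54,65),[45,56); WM=49
i=18 t=51 v=7: → [45,56); WM=49
i=19 t=58 v=3: → [54,65); WM=58; [45,56) fires=9
i=20 t=59 v=1: → [54,65); WM=58
i=21 t=60 v=3: → [54,65); WM=58
i=22 t=62 v=9: → [54,65); WM=58
i=23 t=62 v=2: → [54,65); WM=62

15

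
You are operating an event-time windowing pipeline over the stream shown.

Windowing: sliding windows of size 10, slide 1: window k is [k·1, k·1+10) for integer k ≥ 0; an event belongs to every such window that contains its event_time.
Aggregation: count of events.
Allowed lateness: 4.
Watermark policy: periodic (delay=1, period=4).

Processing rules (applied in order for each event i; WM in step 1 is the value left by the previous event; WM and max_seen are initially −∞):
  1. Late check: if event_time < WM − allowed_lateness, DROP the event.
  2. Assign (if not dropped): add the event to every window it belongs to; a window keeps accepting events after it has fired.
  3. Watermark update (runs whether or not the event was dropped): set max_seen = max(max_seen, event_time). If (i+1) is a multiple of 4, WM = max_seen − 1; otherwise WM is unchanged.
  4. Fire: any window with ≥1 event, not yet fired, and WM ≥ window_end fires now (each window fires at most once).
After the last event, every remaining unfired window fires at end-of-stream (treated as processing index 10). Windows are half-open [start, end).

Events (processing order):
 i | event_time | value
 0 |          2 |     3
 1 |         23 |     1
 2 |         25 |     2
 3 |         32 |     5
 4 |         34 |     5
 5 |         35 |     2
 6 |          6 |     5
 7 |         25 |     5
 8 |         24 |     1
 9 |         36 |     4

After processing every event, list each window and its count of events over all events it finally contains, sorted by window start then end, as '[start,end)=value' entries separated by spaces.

i=0 t=2 v=3: → [2,12),[1,11),[0,10); WM=−∞
i=1 t=23 v=1: → [23,33),[22,32),[21,31),[20,30),[19,29),[18,28),[17,27),[16,26),[15,25),[14,24); WM=−∞
i=2 t=25 v=2: → [25,35),[24,34),[23,33),[22,32),[21,31),[20,30),[19,29),[18,28),[17,27),[16,26); WM=−∞
i=3 t=32 v=5: → [32,42),[31,41),[30,40),[29,39),[28,38),[27,37),[26,36),[25,35),[24,34),[23,33); WM=31; [0,10) fires=1 [1,11) fires=1 [2,12) fires=1 [14,24) fires=1 [15,25) fires=1 [16,26) fires=2 [17,27) fires=2 [18,28) fires=2 [19,29) fires=2 [20,30) fires=2 [21,31) fires=2
i=4 t=34 v=5: → [34,44),[33,43),[32,42),[31,41),[30,40),[29,39),[28,38),[27,37),[26,36),[25,35); WM=31
i=5 t=35 v=2: → [35,45),[34,44),[33,43),[32,42),[31,41),[30,40),[29,39),[28,38),[27,37),[26,36); WM=31
i=6 t=6 v=5: DROP (t<31-4); WM=31
i=7 t=25 v=5: DROP (t<31-4); WM=34; [22,32) fires=2 [23,33) fires=3 [24,34) fires=2
i=8 t=24 v=1: DROP (t<34-4); WM=34
i=9 t=36 v=4: → [36,46),[35,45),[34,44),[33,43),[32,42),[31,41),[30,40),[29,39),[28,38),[27,37); WM=34

[0,10)=1 [1,11)=1 [2,12)=1 [14,24)=1 [15,25)=1 [16,26)=2 [17,27)=2 [18,28)=2 [19,29)=2 [20,30)=2 [21,31)=2 [22,32)=2 [23,33)=3 [24,34)=2 [25,35)=3 [26,36)=3 [27,37)=4 [28,38)=4 [29,39)=4 [30,40)=4 [31,41)=4 [32,42)=4 [33,43)=3 [34,44)=3 [35,45)=2 [36,46)=1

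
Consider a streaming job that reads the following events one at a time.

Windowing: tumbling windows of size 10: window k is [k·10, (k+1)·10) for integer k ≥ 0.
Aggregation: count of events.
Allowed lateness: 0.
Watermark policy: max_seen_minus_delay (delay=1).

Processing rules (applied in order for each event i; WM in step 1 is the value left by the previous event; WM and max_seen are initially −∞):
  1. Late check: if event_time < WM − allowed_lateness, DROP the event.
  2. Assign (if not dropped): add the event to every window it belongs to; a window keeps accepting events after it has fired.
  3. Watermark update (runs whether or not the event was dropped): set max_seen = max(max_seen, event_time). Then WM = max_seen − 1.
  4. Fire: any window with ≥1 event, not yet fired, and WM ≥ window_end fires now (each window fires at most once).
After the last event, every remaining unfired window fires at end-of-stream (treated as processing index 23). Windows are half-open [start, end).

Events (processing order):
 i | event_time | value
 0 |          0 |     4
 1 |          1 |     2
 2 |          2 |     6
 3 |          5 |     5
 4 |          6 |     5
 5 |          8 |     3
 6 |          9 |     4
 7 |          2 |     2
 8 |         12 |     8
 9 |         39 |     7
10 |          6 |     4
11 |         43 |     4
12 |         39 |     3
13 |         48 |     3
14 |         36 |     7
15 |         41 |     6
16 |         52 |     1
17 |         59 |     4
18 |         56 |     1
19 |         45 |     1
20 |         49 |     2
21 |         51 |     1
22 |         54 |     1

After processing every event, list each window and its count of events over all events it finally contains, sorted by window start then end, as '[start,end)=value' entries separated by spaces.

[0,10)=7 [10,20)=1 [30,40)=1 [40,50)=2 [50,60)=2

i=0 t=0 v=4: → [0,10); WM=-1
i=1 t=1 v=2: → [0,10); WM=0
i=2 t=2 v=6: → [0,10); WM=1
i=3 t=5 v=5: → [0,10); WM=4
i=4 t=6 v=5: → [0,10); WM=5
i=5 t=8 v=3: → [0,10); WM=7
i=6 t=9 v=4: → [0,10); WM=8
i=7 t=2 v=2: DROP (t<8-0); WM=8
i=8 t=12 v=8: → [10,20); WM=11; [0,10) fires=7
i=9 t=39 v=7: → [30,40); WM=38; [10,20) fires=1
i=10 t=6 v=4: DROP (t<38-0); WM=38
i=11 t=43 v=4: → [40,50); WM=42; [30,40) fires=1
i=12 t=39 v=3: DROP (t<42-0); WM=42
i=13 t=48 v=3: → [40,50); WM=47
i=14 t=36 v=7: DROP (t<47-0); WM=47
i=15 t=41 v=6: DROP (t<47-0); WM=47
i=16 t=52 v=1: → [50,60); WM=51; [40,50) fires=2
i=17 t=59 v=4: → [50,60); WM=58
i=18 t=56 v=1: DROP (t<58-0); WM=58
i=19 t=45 v=1: DROP (t<58-0); WM=58
i=20 t=49 v=2: DROP (t<58-0); WM=58
i=21 t=51 v=1: DROP (t<58-0); WM=58
i=22 t=54 v=1: DROP (t<58-0); WM=58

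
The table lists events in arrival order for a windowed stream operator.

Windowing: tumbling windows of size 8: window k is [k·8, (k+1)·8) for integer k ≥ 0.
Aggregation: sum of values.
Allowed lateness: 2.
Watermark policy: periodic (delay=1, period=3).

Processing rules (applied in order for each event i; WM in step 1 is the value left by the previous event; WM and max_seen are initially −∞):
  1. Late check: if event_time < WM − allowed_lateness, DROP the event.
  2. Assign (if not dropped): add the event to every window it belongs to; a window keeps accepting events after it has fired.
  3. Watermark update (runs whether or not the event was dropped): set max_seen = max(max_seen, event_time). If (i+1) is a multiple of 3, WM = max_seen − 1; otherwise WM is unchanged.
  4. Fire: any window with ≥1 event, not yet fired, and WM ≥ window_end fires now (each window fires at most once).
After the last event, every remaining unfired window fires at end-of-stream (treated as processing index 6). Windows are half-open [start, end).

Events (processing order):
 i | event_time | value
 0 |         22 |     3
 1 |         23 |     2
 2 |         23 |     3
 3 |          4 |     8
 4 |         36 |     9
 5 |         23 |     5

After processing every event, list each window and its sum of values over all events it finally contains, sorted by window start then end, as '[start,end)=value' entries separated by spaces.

i=0 t=22 v=3: → [16,24); WM=−∞
i=1 t=23 v=2: → [16,24); WM=−∞
i=2 t=23 v=3: → [16,24); WM=22
i=3 t=4 v=8: DROP (t<22-2); WM=22
i=4 t=36 v=9: → [32,40); WM=22
i=5 t=23 v=5: → [16,24); WM=35; [16,24) fires=13

[16,24)=13 [32,40)=9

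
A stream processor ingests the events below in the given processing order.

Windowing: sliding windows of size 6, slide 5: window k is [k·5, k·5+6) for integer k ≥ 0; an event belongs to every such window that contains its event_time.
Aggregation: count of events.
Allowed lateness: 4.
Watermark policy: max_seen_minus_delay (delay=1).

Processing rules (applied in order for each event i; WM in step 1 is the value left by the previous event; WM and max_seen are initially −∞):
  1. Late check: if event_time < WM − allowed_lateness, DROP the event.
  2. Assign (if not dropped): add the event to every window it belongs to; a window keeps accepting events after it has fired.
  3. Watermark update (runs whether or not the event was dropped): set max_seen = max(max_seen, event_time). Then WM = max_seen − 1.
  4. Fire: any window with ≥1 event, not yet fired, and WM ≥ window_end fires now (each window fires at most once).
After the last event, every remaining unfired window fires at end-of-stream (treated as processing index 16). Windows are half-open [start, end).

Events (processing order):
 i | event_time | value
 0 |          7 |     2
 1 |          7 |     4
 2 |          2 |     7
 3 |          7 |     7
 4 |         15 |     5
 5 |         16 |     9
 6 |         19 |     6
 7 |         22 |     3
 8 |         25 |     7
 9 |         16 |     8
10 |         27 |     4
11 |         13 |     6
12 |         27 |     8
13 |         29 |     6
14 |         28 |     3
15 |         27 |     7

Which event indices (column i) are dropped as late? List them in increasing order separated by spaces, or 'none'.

9 11

i=0 t=7 v=2: → [5,11); WM=6
i=1 t=7 v=4: → [5,11); WM=6
i=2 t=2 v=7: → [0,6); WM=6; [0,6) fires=1
i=3 t=7 v=7: → [5,11); WM=6
i=4 t=15 v=5: → [15,21),[10,16); WM=14; [5,11) fires=3
i=5 t=16 v=9: → [15,21); WM=15
i=6 t=19 v=6: → [15,21); WM=18; [10,16) fires=1
i=7 t=22 v=3: → [20,26); WM=21; [15,21) fires=3
i=8 t=25 v=7: → [25,31),[20,26); WM=24
i=9 t=16 v=8: DROP (t<24-4); WM=24
i=10 t=27 v=4: → [25,31); WM=26; [20,26) fires=2
i=11 t=13 v=6: DROP (t<26-4); WM=26
i=12 t=27 v=8: → [25,31); WM=26
i=13 t=29 v=6: → [25,31); WM=28
i=14 t=28 v=3: → [25,31); WM=28
i=15 t=27 v=7: → [25,31); WM=28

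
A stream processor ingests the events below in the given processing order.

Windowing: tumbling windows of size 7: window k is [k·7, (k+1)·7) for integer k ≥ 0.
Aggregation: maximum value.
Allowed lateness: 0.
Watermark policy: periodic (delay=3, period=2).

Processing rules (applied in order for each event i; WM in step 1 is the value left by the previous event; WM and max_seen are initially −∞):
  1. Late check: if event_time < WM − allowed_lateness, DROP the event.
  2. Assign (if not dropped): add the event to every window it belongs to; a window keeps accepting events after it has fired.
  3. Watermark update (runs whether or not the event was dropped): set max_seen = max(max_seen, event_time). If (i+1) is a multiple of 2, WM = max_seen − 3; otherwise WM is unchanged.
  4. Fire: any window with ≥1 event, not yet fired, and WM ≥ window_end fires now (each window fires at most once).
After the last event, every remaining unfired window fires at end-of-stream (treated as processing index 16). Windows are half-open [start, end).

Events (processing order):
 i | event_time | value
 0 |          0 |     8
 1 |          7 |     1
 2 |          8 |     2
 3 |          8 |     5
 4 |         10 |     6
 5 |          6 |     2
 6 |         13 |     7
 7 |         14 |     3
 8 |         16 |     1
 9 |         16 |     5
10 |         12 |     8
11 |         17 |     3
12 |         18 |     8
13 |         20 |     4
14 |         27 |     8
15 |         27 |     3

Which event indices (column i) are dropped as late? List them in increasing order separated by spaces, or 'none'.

i=0 t=0 v=8: → [0,7); WM=−∞
i=1 t=7 v=1: → [7,14); WM=4
i=2 t=8 v=2: → [7,14); WM=4
i=3 t=8 v=5: → [7,14); WM=5
i=4 t=10 v=6: → [7,14); WM=5
i=5 t=6 v=2: → [0,7); WM=7; [0,7) fires=8
i=6 t=13 v=7: → [7,14); WM=7
i=7 t=14 v=3: → [14,21); WM=11
i=8 t=16 v=1: → [14,21); WM=11
i=9 t=16 v=5: → [14,21); WM=13
i=10 t=12 v=8: DROP (t<13-0); WM=13
i=11 t=17 v=3: → [14,21); WM=14; [7,14) fires=7
i=12 t=18 v=8: → [14,21); WM=14
i=13 t=20 v=4: → [14,21); WM=17
i=14 t=27 v=8: → [21,28); WM=17
i=15 t=27 v=3: → [21,28); WM=24; [14,21) fires=8

10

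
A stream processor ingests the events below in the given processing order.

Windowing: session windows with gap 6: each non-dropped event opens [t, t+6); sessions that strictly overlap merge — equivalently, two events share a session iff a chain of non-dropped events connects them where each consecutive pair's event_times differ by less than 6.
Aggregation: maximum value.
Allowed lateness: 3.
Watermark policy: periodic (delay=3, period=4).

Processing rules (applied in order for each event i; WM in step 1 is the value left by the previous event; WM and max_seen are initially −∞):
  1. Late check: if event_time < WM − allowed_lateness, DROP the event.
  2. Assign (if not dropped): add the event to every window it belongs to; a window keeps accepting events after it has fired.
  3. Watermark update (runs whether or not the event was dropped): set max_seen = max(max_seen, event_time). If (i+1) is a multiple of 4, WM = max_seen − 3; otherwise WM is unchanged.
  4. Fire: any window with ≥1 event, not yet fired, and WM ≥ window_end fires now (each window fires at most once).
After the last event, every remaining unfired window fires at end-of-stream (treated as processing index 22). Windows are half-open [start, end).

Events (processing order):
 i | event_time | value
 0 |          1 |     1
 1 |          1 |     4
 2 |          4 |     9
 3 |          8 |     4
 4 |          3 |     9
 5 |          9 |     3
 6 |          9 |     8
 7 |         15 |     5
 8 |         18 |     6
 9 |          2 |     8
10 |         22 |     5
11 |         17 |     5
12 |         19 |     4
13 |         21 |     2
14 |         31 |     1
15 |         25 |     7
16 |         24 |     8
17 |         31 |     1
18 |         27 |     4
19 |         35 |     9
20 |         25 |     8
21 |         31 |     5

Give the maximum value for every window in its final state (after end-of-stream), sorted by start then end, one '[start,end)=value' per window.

i=0 t=1 v=1: → [1,7); WM=−∞
i=1 t=1 v=4: → [1,7); WM=−∞
i=2 t=4 v=9: → [1,10); WM=−∞
i=3 t=8 v=4: → [1,14); WM=5
i=4 t=3 v=9: → [1,14); WM=5
i=5 t=9 v=3: → [1,15); WM=5
i=6 t=9 v=8: → [1,15); WM=5
i=7 t=15 v=5: → [15,21); WM=12
i=8 t=18 v=6: → [15,24); WM=12
i=9 t=2 v=8: DROP (t<12-3); WM=12
i=10 t=22 v=5: → [15,28); WM=12
i=11 t=17 v=5: → [15,28); WM=19
i=12 t=19 v=4: → [15,28); WM=19
i=13 t=21 v=2: → [15,28); WM=19
i=14 t=31 v=1: → [31,37); WM=19
i=15 t=25 v=7: → [15,31); WM=28
i=16 t=24 v=8: DROP (t<28-3); WM=28
i=17 t=31 v=1: → [31,37); WM=28
i=18 t=27 v=4: → [15,37); WM=28
i=19 t=35 v=9: → [15,41); WM=32
i=20 t=25 v=8: DROP (t<32-3); WM=32
i=21 t=31 v=5: → [15,41); WM=32

[1,15)=9 [15,41)=9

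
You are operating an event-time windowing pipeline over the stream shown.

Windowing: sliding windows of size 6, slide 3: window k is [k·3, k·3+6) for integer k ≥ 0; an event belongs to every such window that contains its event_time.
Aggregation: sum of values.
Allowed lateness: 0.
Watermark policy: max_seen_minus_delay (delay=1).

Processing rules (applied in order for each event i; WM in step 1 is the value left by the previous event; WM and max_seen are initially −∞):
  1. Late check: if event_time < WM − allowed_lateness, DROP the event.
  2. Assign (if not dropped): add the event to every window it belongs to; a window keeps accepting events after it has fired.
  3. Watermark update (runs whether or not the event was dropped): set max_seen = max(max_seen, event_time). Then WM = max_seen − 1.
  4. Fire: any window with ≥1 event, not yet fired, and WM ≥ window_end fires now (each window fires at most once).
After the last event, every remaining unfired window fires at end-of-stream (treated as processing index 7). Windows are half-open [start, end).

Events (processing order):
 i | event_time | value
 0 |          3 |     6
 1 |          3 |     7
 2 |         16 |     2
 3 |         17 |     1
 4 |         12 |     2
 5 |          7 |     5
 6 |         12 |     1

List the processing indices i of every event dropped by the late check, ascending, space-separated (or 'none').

4 5 6

i=0 t=3 v=6: → [3,9),[0,6); WM=2
i=1 t=3 v=7: → [3,9),[0,6); WM=2
i=2 t=16 v=2: → [15,21),[12,18); WM=15; [0,6) fires=13 [3,9) fires=13
i=3 t=17 v=1: → [15,21),[12,18); WM=16
i=4 t=12 v=2: DROP (t<16-0); WM=16
i=5 t=7 v=5: DROP (t<16-0); WM=16
i=6 t=12 v=1: DROP (t<16-0); WM=16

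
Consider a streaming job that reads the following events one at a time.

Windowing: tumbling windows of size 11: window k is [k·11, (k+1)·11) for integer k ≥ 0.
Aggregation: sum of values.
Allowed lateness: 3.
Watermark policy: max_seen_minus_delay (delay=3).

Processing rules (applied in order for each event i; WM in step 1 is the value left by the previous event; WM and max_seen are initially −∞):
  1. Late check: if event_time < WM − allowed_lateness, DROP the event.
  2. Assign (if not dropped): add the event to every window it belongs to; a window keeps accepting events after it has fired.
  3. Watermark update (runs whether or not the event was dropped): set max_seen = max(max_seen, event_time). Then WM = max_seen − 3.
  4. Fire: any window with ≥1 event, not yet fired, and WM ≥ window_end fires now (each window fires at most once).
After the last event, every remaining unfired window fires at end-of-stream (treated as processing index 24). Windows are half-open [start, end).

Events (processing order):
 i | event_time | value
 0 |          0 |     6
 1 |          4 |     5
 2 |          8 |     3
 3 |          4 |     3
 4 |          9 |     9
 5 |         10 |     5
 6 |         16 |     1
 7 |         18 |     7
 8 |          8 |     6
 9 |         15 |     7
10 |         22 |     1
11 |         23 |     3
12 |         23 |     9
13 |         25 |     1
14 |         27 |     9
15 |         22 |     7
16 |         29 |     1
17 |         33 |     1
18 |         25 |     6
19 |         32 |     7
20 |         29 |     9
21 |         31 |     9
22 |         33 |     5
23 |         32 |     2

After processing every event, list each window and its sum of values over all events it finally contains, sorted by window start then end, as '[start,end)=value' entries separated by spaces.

i=0 t=0 v=6: → [0,11); WM=-3
i=1 t=4 v=5: → [0,11); WM=1
i=2 t=8 v=3: → [0,11); WM=5
i=3 t=4 v=3: → [0,11); WM=5
i=4 t=9 v=9: → [0,11); WM=6
i=5 t=10 v=5: → [0,11); WM=7
i=6 t=16 v=1: → [11,22); WM=13; [0,11) fires=31
i=7 t=18 v=7: → [11,22); WM=15
i=8 t=8 v=6: DROP (t<15-3); WM=15
i=9 t=15 v=7: → [11,22); WM=15
i=10 t=22 v=1: → [22,33); WM=19
i=11 t=23 v=3: → [22,33); WM=20
i=12 t=23 v=9: → [22,33); WM=20
i=13 t=25 v=1: → [22,33); WM=22; [11,22) fires=15
i=14 t=27 v=9: → [22,33); WM=24
i=15 t=22 v=7: → [22,33); WM=24
i=16 t=29 v=1: → [22,33); WM=26
i=17 t=33 v=1: → [33,44); WM=30
i=18 t=25 v=6: DROP (t<30-3); WM=30
i=19 t=32 v=7: → [22,33); WM=30
i=20 t=29 v=9: → [22,33); WM=30
i=21 t=31 v=9: → [22,33); WM=30
i=22 t=33 v=5: → [33,44); WM=30
i=23 t=32 v=2: → [22,33); WM=30

[0,11)=31 [11,22)=15 [22,33)=58 [33,44)=6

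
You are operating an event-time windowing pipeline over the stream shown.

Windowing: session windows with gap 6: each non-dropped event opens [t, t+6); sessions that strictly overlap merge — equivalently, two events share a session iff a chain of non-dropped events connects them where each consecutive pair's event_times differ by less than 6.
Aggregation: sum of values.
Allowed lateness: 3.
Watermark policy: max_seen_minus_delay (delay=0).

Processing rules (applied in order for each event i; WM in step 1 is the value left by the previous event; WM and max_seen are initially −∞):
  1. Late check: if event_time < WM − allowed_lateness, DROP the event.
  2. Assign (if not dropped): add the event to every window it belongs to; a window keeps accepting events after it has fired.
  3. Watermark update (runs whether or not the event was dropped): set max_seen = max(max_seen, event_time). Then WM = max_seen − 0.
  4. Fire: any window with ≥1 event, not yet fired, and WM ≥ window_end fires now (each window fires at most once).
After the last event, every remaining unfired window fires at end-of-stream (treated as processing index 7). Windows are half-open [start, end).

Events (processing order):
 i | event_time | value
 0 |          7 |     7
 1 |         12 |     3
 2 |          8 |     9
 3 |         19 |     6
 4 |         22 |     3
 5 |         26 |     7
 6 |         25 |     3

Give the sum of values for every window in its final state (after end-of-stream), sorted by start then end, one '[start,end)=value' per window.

[7,18)=10 [19,32)=19

i=0 t=7 v=7: → [7,13); WM=7
i=1 t=12 v=3: → [7,18); WM=12
i=2 t=8 v=9: DROP (t<12-3); WM=12
i=3 t=19 v=6: → [19,25); WM=19
i=4 t=22 v=3: → [19,28); WM=22
i=5 t=26 v=7: → [19,32); WM=26
i=6 t=25 v=3: → [19,32); WM=26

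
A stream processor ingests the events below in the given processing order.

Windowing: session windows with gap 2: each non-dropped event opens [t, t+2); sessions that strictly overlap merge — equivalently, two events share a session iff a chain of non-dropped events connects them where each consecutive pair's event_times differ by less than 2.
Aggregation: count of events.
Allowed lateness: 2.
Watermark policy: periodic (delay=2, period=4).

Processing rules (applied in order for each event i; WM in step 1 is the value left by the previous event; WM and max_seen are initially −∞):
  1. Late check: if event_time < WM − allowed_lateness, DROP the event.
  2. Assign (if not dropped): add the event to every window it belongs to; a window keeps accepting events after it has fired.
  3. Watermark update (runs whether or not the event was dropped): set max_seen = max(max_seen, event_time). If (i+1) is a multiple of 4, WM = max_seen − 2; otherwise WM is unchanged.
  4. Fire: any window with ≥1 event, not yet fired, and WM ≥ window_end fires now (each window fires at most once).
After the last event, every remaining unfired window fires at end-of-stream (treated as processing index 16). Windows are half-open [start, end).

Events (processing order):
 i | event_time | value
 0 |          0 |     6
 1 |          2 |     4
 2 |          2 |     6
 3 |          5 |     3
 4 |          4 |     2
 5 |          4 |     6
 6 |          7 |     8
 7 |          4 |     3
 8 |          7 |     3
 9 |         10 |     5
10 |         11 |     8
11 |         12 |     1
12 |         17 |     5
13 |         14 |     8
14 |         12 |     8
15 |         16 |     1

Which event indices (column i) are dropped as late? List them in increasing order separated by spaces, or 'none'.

none

i=0 t=0 v=6: → [0,2); WM=−∞
i=1 t=2 v=4: → [2,4); WM=−∞
i=2 t=2 v=6: → [2,4); WM=−∞
i=3 t=5 v=3: → [5,7); WM=3
i=4 t=4 v=2: → [4,7); WM=3
i=5 t=4 v=6: → [4,7); WM=3
i=6 t=7 v=8: → [7,9); WM=3
i=7 t=4 v=3: → [4,7); WM=5
i=8 t=7 v=3: → [7,9); WM=5
i=9 t=10 v=5: → [10,12); WM=5
i=10 t=11 v=8: → [10,13); WM=5
i=11 t=12 v=1: → [10,14); WM=10
i=12 t=17 v=5: → [17,19); WM=10
i=13 t=14 v=8: → [14,16); WM=10
i=14 t=12 v=8: → [10,14); WM=10
i=15 t=16 v=1: → [16,19); WM=15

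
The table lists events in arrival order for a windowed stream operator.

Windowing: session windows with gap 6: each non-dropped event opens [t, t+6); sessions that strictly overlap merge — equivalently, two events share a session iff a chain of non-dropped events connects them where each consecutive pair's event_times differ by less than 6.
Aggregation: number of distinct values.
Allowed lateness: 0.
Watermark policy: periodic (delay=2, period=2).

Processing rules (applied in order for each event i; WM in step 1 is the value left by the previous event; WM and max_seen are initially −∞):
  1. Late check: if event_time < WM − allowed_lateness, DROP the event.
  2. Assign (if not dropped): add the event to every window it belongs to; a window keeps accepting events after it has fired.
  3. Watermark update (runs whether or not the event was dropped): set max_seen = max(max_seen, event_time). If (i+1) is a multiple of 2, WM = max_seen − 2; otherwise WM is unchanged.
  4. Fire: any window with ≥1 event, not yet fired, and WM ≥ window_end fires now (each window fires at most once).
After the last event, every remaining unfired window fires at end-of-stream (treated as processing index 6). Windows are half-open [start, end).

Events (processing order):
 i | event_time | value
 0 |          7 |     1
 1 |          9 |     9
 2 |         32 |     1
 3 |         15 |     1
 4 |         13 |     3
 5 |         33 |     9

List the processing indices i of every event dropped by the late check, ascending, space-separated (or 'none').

4

i=0 t=7 v=1: → [7,13); WM=−∞
i=1 t=9 v=9: → [7,15); WM=7
i=2 t=32 v=1: → [32,38); WM=7
i=3 t=15 v=1: → [15,21); WM=30
i=4 t=13 v=3: DROP (t<30-0); WM=30
i=5 t=33 v=9: → [32,39); WM=31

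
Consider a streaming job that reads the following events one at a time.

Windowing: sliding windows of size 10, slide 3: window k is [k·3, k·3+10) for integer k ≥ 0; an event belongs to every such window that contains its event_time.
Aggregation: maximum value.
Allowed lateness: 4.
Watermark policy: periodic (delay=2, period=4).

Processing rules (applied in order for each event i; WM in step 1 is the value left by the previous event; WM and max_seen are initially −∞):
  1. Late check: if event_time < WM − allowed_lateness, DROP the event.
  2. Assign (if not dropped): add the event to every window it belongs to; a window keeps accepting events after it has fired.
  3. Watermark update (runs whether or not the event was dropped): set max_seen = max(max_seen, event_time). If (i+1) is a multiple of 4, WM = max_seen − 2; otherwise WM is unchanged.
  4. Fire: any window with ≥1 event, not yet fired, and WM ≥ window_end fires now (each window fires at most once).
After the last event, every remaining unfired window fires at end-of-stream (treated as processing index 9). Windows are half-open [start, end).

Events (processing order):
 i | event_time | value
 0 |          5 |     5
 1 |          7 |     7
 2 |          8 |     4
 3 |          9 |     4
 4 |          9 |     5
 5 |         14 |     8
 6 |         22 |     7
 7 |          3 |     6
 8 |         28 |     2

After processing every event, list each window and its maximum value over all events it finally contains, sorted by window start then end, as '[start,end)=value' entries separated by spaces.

[0,10)=7 [3,13)=7 [6,16)=8 [9,19)=8 [12,22)=8 [15,25)=7 [18,28)=7 [21,31)=7 [24,34)=2 [27,37)=2

i=0 t=5 v=5: → [3,13),[0,10); WM=−∞
i=1 t=7 v=7: → [6,16),[3,13),[0,10); WM=−∞
i=2 t=8 v=4: → [6,16),[3,13),[0,10); WM=−∞
i=3 t=9 v=4: → [9,19),[6,16),[3,13),[0,10); WM=7
i=4 t=9 v=5: → [9,19),[6,16),[3,13),[0,10); WM=7
i=5 t=14 v=8: → [12,22),[9,19),[6,16); WM=7
i=6 t=22 v=7: → [21,31),[18,28),[15,25); WM=7
i=7 t=3 v=6: → [3,13),[0,10); WM=20; [0,10) fires=7 [3,13) fires=7 [6,16) fires=8 [9,19) fires=8
i=8 t=28 v=2: → [27,37),[24,34),[21,31); WM=20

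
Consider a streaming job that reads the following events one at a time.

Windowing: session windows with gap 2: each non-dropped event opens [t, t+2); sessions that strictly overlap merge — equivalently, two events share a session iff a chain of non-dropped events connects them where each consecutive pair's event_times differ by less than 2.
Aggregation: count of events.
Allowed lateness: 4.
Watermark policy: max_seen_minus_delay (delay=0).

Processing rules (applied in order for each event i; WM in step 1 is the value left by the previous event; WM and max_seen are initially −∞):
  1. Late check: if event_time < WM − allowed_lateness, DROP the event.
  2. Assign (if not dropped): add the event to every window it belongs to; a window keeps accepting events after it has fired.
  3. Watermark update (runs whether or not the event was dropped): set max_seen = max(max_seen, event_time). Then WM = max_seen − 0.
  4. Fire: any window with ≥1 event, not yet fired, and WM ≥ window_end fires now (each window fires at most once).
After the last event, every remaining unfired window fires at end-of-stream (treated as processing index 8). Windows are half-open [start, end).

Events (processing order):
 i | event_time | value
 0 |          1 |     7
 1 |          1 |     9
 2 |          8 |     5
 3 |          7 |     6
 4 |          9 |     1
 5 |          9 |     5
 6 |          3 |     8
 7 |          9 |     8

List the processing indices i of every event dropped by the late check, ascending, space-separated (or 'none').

i=0 t=1 v=7: → [1,3); WM=1
i=1 t=1 v=9: → [1,3); WM=1
i=2 t=8 v=5: → [8,10); WM=8
i=3 t=7 v=6: → [7,10); WM=8
i=4 t=9 v=1: → [7,11); WM=9
i=5 t=9 v=5: → [7,11); WM=9
i=6 t=3 v=8: DROP (t<9-4); WM=9
i=7 t=9 v=8: → [7,11); WM=9

6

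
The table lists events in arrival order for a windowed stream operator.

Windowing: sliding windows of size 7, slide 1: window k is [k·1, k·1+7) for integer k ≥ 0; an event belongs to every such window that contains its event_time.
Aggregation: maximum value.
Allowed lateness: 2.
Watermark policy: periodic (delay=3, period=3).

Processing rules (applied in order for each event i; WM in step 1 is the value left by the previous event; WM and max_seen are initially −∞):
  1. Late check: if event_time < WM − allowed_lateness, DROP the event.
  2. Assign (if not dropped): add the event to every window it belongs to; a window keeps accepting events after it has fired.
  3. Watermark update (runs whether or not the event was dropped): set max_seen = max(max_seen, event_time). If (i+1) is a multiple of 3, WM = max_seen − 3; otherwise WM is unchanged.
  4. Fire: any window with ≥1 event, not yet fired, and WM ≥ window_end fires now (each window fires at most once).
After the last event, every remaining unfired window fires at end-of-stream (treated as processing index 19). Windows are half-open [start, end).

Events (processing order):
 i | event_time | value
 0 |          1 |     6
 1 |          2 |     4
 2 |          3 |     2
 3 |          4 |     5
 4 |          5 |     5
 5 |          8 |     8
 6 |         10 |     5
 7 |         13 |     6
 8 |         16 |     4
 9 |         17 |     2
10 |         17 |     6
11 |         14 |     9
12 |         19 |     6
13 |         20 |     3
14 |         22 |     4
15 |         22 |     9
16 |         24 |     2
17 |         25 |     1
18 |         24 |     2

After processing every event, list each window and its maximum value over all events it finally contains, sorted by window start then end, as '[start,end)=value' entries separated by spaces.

[0,7)=6 [1,8)=6 [2,9)=8 [3,10)=8 [4,11)=8 [5,12)=8 [6,13)=8 [7,14)=8 [8,15)=9 [9,16)=9 [10,17)=9 [11,18)=9 [12,19)=9 [13,20)=9 [14,21)=9 [15,22)=6 [16,23)=9 [17,24)=9 [18,25)=9 [19,26)=9 [20,27)=9 [21,28)=9 [22,29)=9 [23,30)=2 [24,31)=2 [25,32)=1

i=0 t=1 v=6: → [1,8),[0,7); WM=−∞
i=1 t=2 v=4: → [2,9),[1,8),[0,7); WM=−∞
i=2 t=3 v=2: → [3,10),[2,9),[1,8),[0,7); WM=0
i=3 t=4 v=5: → [4,11),[3,10),[2,9),[1,8),[0,7); WM=0
i=4 t=5 v=5: → [5,12),[4,11),[3,10),[2,9),[1,8),[0,7); WM=0
i=5 t=8 v=8: → [8,15),[7,14),[6,13),[5,12),[4,11),[3,10),[2,9); WM=5
i=6 t=10 v=5: → [10,17),[9,16),[8,15),[7,14),[6,13),[5,12),[4,11); WM=5
i=7 t=13 v=6: → [13,20),[12,19),[11,18),[10,17),[9,16),[8,15),[7,14); WM=5
i=8 t=16 v=4: → [16,23),[15,22),[14,21),[13,20),[12,19),[11,18),[10,17); WM=13; [0,7) fires=6 [1,8) fires=6 [2,9) fires=8 [3,10) fires=8 [4,11) fires=8 [5,12) fires=8 [6,13) fires=8
i=9 t=17 v=2: → [17,24),[16,23),[15,22),[14,21),[13,20),[12,19),[11,18); WM=13
i=10 t=17 v=6: → [17,24),[16,23),[15,22),[14,21),[13,20),[12,19),[11,18); WM=13
i=11 t=14 v=9: → [14,21),[13,20),[12,19),[11,18),[10,17),[9,16),[8,15); WM=14; [7,14) fires=8
i=12 t=19 v=6: → [19,26),[18,25),[17,24),[16,23),[15,22),[14,21),[13,20); WM=14
i=13 t=20 v=3: → [20,27),[19,26),[18,25),[17,24),[16,23),[15,22),[14,21); WM=14
i=14 t=22 v=4: → [22,29),[21,28),[20,27),[19,26),[18,25),[17,24),[16,23); WM=19; [8,15) fires=9 [9,16) fires=9 [10,17) fires=9 [11,18) fires=9 [12,19) fires=9
i=15 t=22 v=9: → [22,29),[21,28),[20,27),[19,26),[18,25),[17,24),[16,23); WM=19
i=16 t=24 v=2: → [24,31),[23,30),[22,29),[21,28),[20,27),[19,26),[18,25); WM=19
i=17 t=25 v=1: → [25,32),[24,31),[23,30),[22,29),[21,28),[20,27),[19,26); WM=22; [13,20) fires=9 [14,21) fires=9 [15,22) fires=6
i=18 t=24 v=2: → [24,31),[23,30),[22,29),[21,28),[20,27),[19,26),[18,25); WM=22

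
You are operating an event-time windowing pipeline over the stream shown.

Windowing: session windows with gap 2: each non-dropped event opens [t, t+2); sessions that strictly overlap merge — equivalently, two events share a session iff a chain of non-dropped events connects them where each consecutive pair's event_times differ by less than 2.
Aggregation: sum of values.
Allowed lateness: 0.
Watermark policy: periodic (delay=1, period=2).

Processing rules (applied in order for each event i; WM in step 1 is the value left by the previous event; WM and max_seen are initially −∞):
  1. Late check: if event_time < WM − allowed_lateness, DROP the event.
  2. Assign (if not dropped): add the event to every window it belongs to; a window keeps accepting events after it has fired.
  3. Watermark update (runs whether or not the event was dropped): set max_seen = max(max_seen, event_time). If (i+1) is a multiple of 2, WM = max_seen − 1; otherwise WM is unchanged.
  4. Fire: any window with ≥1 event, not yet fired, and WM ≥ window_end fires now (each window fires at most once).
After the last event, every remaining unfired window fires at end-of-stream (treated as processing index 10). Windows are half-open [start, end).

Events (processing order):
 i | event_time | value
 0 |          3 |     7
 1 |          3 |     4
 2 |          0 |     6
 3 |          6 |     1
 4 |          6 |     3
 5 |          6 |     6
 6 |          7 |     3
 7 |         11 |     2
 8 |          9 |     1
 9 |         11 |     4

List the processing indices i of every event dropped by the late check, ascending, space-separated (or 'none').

2 8

i=0 t=3 v=7: → [3,5); WM=−∞
i=1 t=3 v=4: → [3,5); WM=2
i=2 t=0 v=6: DROP (t<2-0); WM=2
i=3 t=6 v=1: → [6,8); WM=5
i=4 t=6 v=3: → [6,8); WM=5
i=5 t=6 v=6: → [6,8); WM=5
i=6 t=7 v=3: → [6,9); WM=5
i=7 t=11 v=2: → [11,13); WM=10
i=8 t=9 v=1: DROP (t<10-0); WM=10
i=9 t=11 v=4: → [11,13); WM=10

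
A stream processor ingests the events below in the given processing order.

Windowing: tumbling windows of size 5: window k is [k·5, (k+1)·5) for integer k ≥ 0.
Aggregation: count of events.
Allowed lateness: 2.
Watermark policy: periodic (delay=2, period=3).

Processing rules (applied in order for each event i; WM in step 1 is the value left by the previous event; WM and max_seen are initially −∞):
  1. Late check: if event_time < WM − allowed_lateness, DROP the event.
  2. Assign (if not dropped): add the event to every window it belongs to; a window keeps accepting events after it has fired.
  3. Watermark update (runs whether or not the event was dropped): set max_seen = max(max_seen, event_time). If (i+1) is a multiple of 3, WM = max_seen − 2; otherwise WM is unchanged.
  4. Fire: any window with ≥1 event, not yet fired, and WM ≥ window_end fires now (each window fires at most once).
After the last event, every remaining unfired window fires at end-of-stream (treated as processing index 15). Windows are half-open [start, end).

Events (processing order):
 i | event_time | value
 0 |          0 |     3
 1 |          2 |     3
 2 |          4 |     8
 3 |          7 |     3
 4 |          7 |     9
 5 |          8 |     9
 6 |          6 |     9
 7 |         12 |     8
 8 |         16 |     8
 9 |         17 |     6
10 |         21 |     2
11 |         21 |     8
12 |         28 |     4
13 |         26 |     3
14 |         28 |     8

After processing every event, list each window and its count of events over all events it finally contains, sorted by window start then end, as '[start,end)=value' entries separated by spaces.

i=0 t=0 v=3: → [0,5); WM=−∞
i=1 t=2 v=3: → [0,5); WM=−∞
i=2 t=4 v=8: → [0,5); WM=2
i=3 t=7 v=3: → [5,10); WM=2
i=4 t=7 v=9: → [5,10); WM=2
i=5 t=8 v=9: → [5,10); WM=6; [0,5) fires=3
i=6 t=6 v=9: → [5,10); WM=6
i=7 t=12 v=8: → [10,15); WM=6
i=8 t=16 v=8: → [15,20); WM=14; [5,10) fires=4
i=9 t=17 v=6: → [15,20); WM=14
i=10 t=21 v=2: → [20,25); WM=14
i=11 t=21 v=8: → [20,25); WM=19; [10,15) fires=1
i=12 t=28 v=4: → [25,30); WM=19
i=13 t=26 v=3: → [25,30); WM=19
i=14 t=28 v=8: → [25,30); WM=26; [15,20) fires=2 [20,25) fires=2

[0,5)=3 [5,10)=4 [10,15)=1 [15,20)=2 [20,25)=2 [25,30)=3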